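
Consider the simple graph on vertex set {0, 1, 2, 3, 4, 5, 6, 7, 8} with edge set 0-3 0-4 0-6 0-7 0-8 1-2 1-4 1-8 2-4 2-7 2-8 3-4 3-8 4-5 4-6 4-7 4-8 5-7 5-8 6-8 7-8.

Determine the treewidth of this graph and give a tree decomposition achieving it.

Each bag holds 4 vertices, so the decomposition has width 3, which upper-bounds the treewidth. Conversely, {0, 3, 4, 8} is a clique of size 4, and the vertices of any clique must share a bag in every tree decomposition; so some bag has ≥ 4 vertices and tw(G) ≥ 3. Hence tw(G) = 3 exactly.

Treewidth 3.
One such decomposition:
Bags: B1 = {2, 4, 7, 8}  B2 = {0, 4, 7, 8}  B3 = {1, 2, 4, 8}  B4 = {4, 5, 7, 8}  B5 = {0, 3, 4, 8}  B6 = {0, 4, 6, 8}
Tree: B1–B2, B1–B3, B1–B4, B2–B5, B5–B6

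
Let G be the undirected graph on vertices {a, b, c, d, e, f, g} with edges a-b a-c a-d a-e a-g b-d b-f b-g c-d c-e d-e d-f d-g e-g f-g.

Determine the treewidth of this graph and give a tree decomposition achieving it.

Treewidth 3.
Bags: B1 = {b, d, f, g}  B2 = {a, b, d, g}  B3 = {a, d, e, g}  B4 = {a, c, d, e}
Tree: B1–B2, B2–B3, B3–B4

The largest bag has 4 vertices, giving width 3; this decomposition certifies tw(G) ≤ 3. On the other hand G contains the 4-clique {b, d, f, g}. A clique must lie in a single bag of any decomposition, so no decomposition can have width below 3. Hence tw(G) = 3 exactly.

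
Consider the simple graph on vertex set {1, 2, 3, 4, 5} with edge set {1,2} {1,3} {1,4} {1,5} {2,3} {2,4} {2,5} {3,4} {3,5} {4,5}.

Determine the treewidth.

A width-4 tree decomposition is:
Bags: B1 = {1, 2, 3, 4, 5}
Tree: (single bag)
With just one bag of size 5, the width is 5 − 1 = 4, so tw(G) ≤ 4. For the lower bound, the 5 vertices {1, 2, 3, 4, 5} are pairwise adjacent, and any tree decomposition puts a clique entirely inside one bag — forcing width ≥ 4. The upper and lower bounds meet at 4, so that is the treewidth.

4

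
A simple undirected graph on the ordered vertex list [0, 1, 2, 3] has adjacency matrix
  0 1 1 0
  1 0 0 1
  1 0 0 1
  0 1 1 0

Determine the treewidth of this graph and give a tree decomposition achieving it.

Treewidth 2.
Bags: B1 = {0, 1, 3}  B2 = {0, 2, 3}
Tree: B1–B2

The largest bag has 3 vertices, giving width 2; this decomposition certifies tw(G) ≤ 2. For the lower bound, G contains the cycle 3–1–0–2–3, so G is not a forest; only forests have treewidth ≤ 1, hence tw(G) ≥ 2. The upper and lower bounds meet at 2, so that is the treewidth.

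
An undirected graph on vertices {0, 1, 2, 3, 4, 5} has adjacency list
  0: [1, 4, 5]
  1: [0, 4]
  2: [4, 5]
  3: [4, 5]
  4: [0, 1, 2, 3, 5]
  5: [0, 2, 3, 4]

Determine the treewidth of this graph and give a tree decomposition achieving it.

Treewidth 2.
One optimal decomposition is:
Bags: B1 = {0, 4, 5}  B2 = {0, 1, 4}  B3 = {3, 4, 5}  B4 = {2, 4, 5}
Tree: B1–B2, B1–B3, B1–B4

The largest bag has 3 vertices, giving width 2; this decomposition certifies tw(G) ≤ 2. On the other hand G contains the 3-clique {0, 1, 4}. A clique must lie in a single bag of any decomposition, so no decomposition can have width below 2. Combining the bounds, tw(G) = 2.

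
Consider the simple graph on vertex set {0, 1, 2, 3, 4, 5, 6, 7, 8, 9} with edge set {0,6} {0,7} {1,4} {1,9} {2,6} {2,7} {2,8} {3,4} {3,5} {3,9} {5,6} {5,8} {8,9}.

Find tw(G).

A width-2 tree decomposition is:
Bags: B1 = {0, 2, 7}  B2 = {0, 2, 6}  B3 = {2, 6, 8}  B4 = {5, 6, 8}  B5 = {5, 8, 9}  B6 = {3, 5, 9}  B7 = {1, 3, 9}  B8 = {1, 3, 4}
Tree: B1–B2, B2–B3, B3–B4, B4–B5, B5–B6, B6–B7, B7–B8
Every bag has size at most 3, so the width is 3 − 1 = 2 and tw(G) ≤ 2. For the lower bound, G contains the cycle 7–0–6–2–7, so G is not a forest; only forests have treewidth ≤ 1, hence tw(G) ≥ 2. The upper and lower bounds meet at 2, so that is the treewidth.

2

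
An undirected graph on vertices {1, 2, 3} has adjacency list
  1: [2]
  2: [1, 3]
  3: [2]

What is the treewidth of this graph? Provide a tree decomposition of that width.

Every bag has size at most 2, so the width is 2 − 1 = 1 and tw(G) ≤ 1. G has an edge, so its treewidth is at least 1. Combining the bounds, tw(G) = 1.

Treewidth 1.
One optimal decomposition is:
Bags: B1 = {1, 2}  B2 = {2, 3}
Tree: B1–B2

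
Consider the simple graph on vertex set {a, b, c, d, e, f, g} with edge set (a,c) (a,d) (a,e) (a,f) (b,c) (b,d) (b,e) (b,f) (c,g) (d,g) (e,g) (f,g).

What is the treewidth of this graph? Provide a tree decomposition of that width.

Treewidth 3.
Bags: B1 = {a, b, d, g}  B2 = {a, b, e, g}  B3 = {a, b, c, g}  B4 = {a, b, f, g}
Tree: B1–B2, B2–B3, B3–B4

Each bag holds 4 vertices, so the decomposition has width 3, which upper-bounds the treewidth. For the lower bound: the 4 vertex sets {b,d}, {a,e}, {g}, {c} are disjoint, each induces a connected subgraph, and every pair is joined by at least one edge of G. Contracting each set to a single vertex therefore yields K_{4} as a minor, and since treewidth is minor-monotone, tw(G) ≥ tw(K_{4}) = 3. Combining the bounds, tw(G) = 3.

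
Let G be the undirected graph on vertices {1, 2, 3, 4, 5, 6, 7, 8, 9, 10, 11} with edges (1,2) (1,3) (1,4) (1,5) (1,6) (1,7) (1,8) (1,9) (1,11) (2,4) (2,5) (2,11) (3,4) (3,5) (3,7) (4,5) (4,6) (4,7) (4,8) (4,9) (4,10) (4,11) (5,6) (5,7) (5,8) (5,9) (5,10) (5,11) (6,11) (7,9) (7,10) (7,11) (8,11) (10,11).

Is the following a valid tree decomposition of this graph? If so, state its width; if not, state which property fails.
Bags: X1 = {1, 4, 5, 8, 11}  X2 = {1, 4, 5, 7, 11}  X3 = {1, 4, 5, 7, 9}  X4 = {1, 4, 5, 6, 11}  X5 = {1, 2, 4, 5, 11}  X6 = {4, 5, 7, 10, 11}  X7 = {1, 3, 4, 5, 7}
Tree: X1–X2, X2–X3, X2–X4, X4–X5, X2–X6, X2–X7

Every vertex of G appears in some bag (union = {1, 2, 3, 4, 5, 6, 7, 8, 9, 10, 11}); every edge is covered by a bag; and for each vertex v the set of bags containing v is connected in the bag tree. The decomposition is therefore valid. The largest bag has 5 vertices, so the width is 4.

Yes; width 4.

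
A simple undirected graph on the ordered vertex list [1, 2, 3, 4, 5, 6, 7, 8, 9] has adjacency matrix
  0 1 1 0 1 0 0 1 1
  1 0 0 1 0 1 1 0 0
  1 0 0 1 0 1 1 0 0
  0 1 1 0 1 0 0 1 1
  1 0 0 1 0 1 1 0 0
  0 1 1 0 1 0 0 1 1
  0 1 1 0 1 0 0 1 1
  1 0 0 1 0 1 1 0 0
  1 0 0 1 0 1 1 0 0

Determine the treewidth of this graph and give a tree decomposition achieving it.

Every bag has size at most 5, so the width is 5 − 1 = 4 and tw(G) ≤ 4. For the lower bound: the 5 vertex sets {1,9}, {2,6}, {4,5}, {7}, {8} are disjoint, each induces a connected subgraph, and every pair is joined by at least one edge of G. Contracting each set to a single vertex therefore yields K_{5} as a minor, and since treewidth is minor-monotone, tw(G) ≥ tw(K_{5}) = 4. Therefore the treewidth is 4.

Treewidth 4.
One optimal decomposition is:
Bags: B1 = {1, 4, 6, 7, 9}  B2 = {1, 2, 4, 6, 7}  B3 = {1, 4, 5, 6, 7}  B4 = {1, 4, 6, 7, 8}  B5 = {1, 3, 4, 6, 7}
Tree: B1–B2, B2–B3, B3–B4, B4–B5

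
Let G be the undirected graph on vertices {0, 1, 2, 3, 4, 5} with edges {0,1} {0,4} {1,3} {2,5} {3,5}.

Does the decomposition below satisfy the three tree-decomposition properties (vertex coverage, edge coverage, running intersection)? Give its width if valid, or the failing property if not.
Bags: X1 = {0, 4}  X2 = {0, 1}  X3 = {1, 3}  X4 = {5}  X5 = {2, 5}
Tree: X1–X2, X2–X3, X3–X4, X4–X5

A tree decomposition must satisfy three properties: every vertex lies in some bag; for every edge, both endpoints lie together in some bag; and for every vertex, the bags containing it form a connected subtree. Here edge (3,5) lies in no bag, so the decomposition is invalid.

No — edge (3,5) lies in no bag.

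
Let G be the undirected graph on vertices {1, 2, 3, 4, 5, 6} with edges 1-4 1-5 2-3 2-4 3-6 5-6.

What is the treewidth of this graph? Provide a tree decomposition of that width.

Treewidth 2.
One such decomposition:
Bags: B1 = {3, 5, 6}  B2 = {1, 3, 5}  B3 = {1, 3, 4}  B4 = {2, 3, 4}
Tree: B1–B2, B2–B3, B3–B4

Each bag holds 3 vertices, so the decomposition has width 2, which upper-bounds the treewidth. The edges 3–6–5–1–4–2–3 form a cycle, so G is not a tree and its treewidth is at least 2. Hence tw(G) = 2 exactly.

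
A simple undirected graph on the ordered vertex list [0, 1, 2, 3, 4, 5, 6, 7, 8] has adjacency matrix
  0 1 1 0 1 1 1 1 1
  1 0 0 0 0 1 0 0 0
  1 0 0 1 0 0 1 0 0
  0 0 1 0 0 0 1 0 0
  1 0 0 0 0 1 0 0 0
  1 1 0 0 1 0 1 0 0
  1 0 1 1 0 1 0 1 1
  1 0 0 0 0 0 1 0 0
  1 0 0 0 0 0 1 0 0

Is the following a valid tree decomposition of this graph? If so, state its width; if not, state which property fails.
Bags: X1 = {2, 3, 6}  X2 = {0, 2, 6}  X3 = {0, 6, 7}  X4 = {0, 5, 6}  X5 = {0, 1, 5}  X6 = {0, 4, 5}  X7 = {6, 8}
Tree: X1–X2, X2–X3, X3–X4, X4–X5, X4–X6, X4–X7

A tree decomposition must satisfy three properties: every vertex lies in some bag; for every edge, both endpoints lie together in some bag; and for every vertex, the bags containing it form a connected subtree. Here edge (0,8) lies in no bag, so the decomposition is invalid.

No — edge (0,8) lies in no bag.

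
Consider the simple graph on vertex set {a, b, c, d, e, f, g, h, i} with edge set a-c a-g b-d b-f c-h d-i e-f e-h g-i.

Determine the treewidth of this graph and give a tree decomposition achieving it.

Treewidth 2.
One such decomposition:
Bags: B1 = {d, g, i}  B2 = {a, d, g}  B3 = {a, c, d}  B4 = {c, d, h}  B5 = {d, e, h}  B6 = {d, e, f}  B7 = {b, d, f}
Tree: B1–B2, B2–B3, B3–B4, B4–B5, B5–B6, B6–B7

The largest bag has 3 vertices, giving width 2; this decomposition certifies tw(G) ≤ 2. The edges d–i–g–a–c–h–e–f–b–d form a cycle, so G is not a tree and its treewidth is at least 2. The upper and lower bounds meet at 2, so that is the treewidth.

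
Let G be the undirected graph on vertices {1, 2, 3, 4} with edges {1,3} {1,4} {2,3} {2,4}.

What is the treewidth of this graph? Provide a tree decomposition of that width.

Treewidth 2.
Bags: B1 = {2, 3, 4}  B2 = {1, 3, 4}
Tree: B1–B2

Each bag holds 3 vertices, so the decomposition has width 2, which upper-bounds the treewidth. The edges 4–2–3–1–4 form a cycle, so G is not a tree and its treewidth is at least 2. The upper and lower bounds meet at 2, so that is the treewidth.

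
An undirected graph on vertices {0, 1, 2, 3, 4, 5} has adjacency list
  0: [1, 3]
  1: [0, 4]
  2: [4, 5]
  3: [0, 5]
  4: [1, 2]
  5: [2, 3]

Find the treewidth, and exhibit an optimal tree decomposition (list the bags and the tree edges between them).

Each bag holds 3 vertices, so the decomposition has width 2, which upper-bounds the treewidth. For the lower bound, G contains the cycle 2–5–3–0–1–4–2, so G is not a forest; only forests have treewidth ≤ 1, hence tw(G) ≥ 2. Combining the bounds, tw(G) = 2.

Treewidth 2.
One optimal decomposition is:
Bags: B1 = {2, 3, 5}  B2 = {0, 2, 3}  B3 = {0, 1, 2}  B4 = {1, 2, 4}
Tree: B1–B2, B2–B3, B3–B4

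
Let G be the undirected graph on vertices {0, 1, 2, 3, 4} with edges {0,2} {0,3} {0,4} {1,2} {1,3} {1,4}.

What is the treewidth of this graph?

2

A width-2 tree decomposition is:
Bags: B1 = {0, 1, 3}  B2 = {0, 1, 2}  B3 = {0, 1, 4}
Tree: B1–B2, B2–B3
The largest bag has 3 vertices, giving width 2; this decomposition certifies tw(G) ≤ 2. For the lower bound, G contains the cycle 3–0–2–1–3, so G is not a forest; only forests have treewidth ≤ 1, hence tw(G) ≥ 2. The upper and lower bounds meet at 2, so that is the treewidth.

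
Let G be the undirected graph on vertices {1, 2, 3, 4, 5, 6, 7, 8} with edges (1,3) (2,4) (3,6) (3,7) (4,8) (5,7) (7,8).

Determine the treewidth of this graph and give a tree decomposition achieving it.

Every bag has size at most 2, so the width is 2 − 1 = 1 and tw(G) ≤ 1. Since G has at least one edge (e.g. 7–3), it is not an edgeless graph, so tw(G) ≥ 1. Therefore the treewidth is 1.

Treewidth 1.
Bags: B1 = {3, 7}  B2 = {5, 7}  B3 = {7, 8}  B4 = {4, 8}  B5 = {3, 6}  B6 = {2, 4}  B7 = {1, 3}
Tree: B1–B2, B2–B3, B3–B4, B1–B5, B4–B6, B1–B7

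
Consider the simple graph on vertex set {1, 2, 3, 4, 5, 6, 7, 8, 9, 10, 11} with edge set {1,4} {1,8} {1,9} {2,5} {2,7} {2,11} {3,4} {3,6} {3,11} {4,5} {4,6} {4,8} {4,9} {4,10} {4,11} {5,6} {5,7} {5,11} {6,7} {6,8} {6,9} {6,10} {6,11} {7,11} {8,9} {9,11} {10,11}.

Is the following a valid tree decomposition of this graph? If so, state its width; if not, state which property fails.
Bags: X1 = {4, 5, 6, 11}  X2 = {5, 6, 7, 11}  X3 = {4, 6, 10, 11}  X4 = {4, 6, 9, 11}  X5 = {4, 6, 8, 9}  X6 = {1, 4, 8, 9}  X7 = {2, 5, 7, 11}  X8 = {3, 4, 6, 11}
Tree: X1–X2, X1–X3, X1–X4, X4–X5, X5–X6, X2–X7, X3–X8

Vertex coverage: the bags together contain {1, 2, 3, 4, 5, 6, 7, 8, 9, 10, 11}, the full vertex set. Edge coverage: each edge of G has both endpoints in at least one bag. Running intersection: for every vertex, the bags containing it form a connected subtree. All three properties hold, so this is a valid tree decomposition of width max|bag| − 1 = 3, and hence tw(G) ≤ 3.

Yes; width 3.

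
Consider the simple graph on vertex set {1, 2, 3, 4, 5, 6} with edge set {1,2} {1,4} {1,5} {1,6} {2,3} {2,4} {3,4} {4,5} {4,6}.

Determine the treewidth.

2

A width-2 tree decomposition is:
Bags: B1 = {1, 2, 4}  B2 = {2, 3, 4}  B3 = {1, 4, 5}  B4 = {1, 4, 6}
Tree: B1–B2, B1–B3, B3–B4
Every bag has size at most 3, so the width is 3 − 1 = 2 and tw(G) ≤ 2. For the lower bound, the 3 vertices {1, 2, 4} are pairwise adjacent, and any tree decomposition puts a clique entirely inside one bag — forcing width ≥ 2. Hence tw(G) = 2 exactly.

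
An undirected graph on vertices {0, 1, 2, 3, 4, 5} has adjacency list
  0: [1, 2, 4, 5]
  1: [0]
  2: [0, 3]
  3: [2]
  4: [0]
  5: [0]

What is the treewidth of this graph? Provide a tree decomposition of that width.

Treewidth 1.
One optimal decomposition is:
Bags: B1 = {0, 2}  B2 = {0, 1}  B3 = {0, 4}  B4 = {2, 3}  B5 = {0, 5}
Tree: B1–B2, B1–B3, B1–B4, B3–B5

Each bag holds 2 vertices, so the decomposition has width 1, which upper-bounds the treewidth. G has an edge, so its treewidth is at least 1. Hence tw(G) = 1 exactly.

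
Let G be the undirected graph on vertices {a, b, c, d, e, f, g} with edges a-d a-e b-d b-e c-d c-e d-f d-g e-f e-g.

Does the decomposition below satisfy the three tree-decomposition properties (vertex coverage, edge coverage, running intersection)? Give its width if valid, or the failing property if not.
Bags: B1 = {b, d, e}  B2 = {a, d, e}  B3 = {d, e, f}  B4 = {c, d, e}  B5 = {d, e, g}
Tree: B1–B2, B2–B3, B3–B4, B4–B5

Yes; width 2.

Checking the three conditions: (i) the bags cover all of {a, b, c, d, e, f, g}; (ii) for each edge, some bag contains both endpoints; (iii) the bags containing any fixed vertex form a subtree. All hold, so the decomposition is valid with width 3 − 1 = 2.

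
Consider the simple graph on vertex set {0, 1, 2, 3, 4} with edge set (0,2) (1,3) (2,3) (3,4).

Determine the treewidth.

A width-1 tree decomposition is:
Bags: B1 = {0, 2}  B2 = {2, 3}  B3 = {1, 3}  B4 = {3, 4}
Tree: B1–B2, B2–B3, B2–B4
Each bag holds 2 vertices, so the decomposition has width 1, which upper-bounds the treewidth. Any graph with an edge has treewidth ≥ 1, and G has the edge 2–0. The upper and lower bounds meet at 1, so that is the treewidth.

1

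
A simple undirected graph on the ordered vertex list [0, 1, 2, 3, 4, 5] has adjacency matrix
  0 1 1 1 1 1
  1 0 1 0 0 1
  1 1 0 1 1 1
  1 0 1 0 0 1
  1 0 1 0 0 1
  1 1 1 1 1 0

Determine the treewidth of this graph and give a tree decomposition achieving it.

Treewidth 3.
One optimal decomposition is:
Bags: B1 = {0, 2, 3, 5}  B2 = {0, 1, 2, 5}  B3 = {0, 2, 4, 5}
Tree: B1–B2, B2–B3

The largest bag has 4 vertices, giving width 3; this decomposition certifies tw(G) ≤ 3. Conversely, {0, 1, 2, 5} is a clique of size 4, and the vertices of any clique must share a bag in every tree decomposition; so some bag has ≥ 4 vertices and tw(G) ≥ 3. Combining the bounds, tw(G) = 3.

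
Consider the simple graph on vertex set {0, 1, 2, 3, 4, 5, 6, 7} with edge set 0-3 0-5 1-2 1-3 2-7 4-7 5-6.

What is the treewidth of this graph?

A width-1 tree decomposition is:
Bags: B1 = {4, 7}  B2 = {2, 7}  B3 = {1, 2}  B4 = {1, 3}  B5 = {0, 3}  B6 = {0, 5}  B7 = {5, 6}
Tree: B1–B2, B2–B3, B3–B4, B4–B5, B5–B6, B6–B7
The largest bag has 2 vertices, giving width 1; this decomposition certifies tw(G) ≤ 1. G has an edge, so its treewidth is at least 1. The upper and lower bounds meet at 1, so that is the treewidth.

1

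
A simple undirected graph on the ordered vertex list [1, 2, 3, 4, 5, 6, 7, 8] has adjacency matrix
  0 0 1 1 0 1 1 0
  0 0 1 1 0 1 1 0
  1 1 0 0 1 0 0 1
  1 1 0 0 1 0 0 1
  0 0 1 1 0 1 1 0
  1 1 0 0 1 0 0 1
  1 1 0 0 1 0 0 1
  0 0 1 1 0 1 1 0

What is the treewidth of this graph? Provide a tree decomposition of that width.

Treewidth 4.
Bags: B1 = {1, 2, 5, 6, 8}  B2 = {1, 2, 4, 5, 8}  B3 = {1, 2, 3, 5, 8}  B4 = {1, 2, 5, 7, 8}
Tree: B1–B2, B2–B3, B3–B4

Every bag has size at most 5, so the width is 5 − 1 = 4 and tw(G) ≤ 4. For the lower bound: the 5 vertex sets {5,6}, {2,4}, {1,3}, {8}, {7} are disjoint, each induces a connected subgraph, and every pair is joined by at least one edge of G. Contracting each set to a single vertex therefore yields K_{5} as a minor, and since treewidth is minor-monotone, tw(G) ≥ tw(K_{5}) = 4. Hence tw(G) = 4 exactly.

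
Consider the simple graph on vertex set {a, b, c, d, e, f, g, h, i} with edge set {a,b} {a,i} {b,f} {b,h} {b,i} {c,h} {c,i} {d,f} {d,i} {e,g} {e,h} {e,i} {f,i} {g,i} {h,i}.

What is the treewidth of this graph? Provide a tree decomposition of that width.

Treewidth 2.
Bags: B1 = {b, h, i}  B2 = {b, f, i}  B3 = {c, h, i}  B4 = {d, f, i}  B5 = {a, b, i}  B6 = {e, h, i}  B7 = {e, g, i}
Tree: B1–B2, B1–B3, B2–B4, B1–B5, B1–B6, B6–B7

Every bag has size at most 3, so the width is 3 − 1 = 2 and tw(G) ≤ 2. Conversely, {d, f, i} is a clique of size 3, and the vertices of any clique must share a bag in every tree decomposition; so some bag has ≥ 3 vertices and tw(G) ≥ 2. The upper and lower bounds meet at 2, so that is the treewidth.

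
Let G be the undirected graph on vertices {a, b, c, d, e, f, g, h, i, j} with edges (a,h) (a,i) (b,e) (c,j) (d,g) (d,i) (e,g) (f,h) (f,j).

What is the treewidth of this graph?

A width-1 tree decomposition is:
Bags: B1 = {c, j}  B2 = {f, j}  B3 = {f, h}  B4 = {a, h}  B5 = {a, i}  B6 = {d, i}  B7 = {d, g}  B8 = {e, g}  B9 = {b, e}
Tree: B1–B2, B2–B3, B3–B4, B4–B5, B5–B6, B6–B7, B7–B8, B8–B9
Every bag has size at most 2, so the width is 2 − 1 = 1 and tw(G) ≤ 1. Any graph with an edge has treewidth ≥ 1, and G has the edge c–j. Therefore the treewidth is 1.

1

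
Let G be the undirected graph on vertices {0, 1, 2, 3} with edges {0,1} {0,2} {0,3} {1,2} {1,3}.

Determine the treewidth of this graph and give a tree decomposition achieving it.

Treewidth 2.
Bags: B1 = {0, 1, 2}  B2 = {0, 1, 3}
Tree: B1–B2

Every bag has size at most 3, so the width is 3 − 1 = 2 and tw(G) ≤ 2. For the lower bound, the 3 vertices {0, 1, 2} are pairwise adjacent, and any tree decomposition puts a clique entirely inside one bag — forcing width ≥ 2. Hence tw(G) = 2 exactly.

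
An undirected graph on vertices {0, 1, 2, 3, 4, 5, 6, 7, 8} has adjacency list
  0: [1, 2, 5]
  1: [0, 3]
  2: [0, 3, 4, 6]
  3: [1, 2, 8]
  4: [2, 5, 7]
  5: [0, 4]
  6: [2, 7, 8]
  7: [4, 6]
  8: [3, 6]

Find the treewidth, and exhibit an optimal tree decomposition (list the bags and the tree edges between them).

Each bag holds 4 vertices, so the decomposition has width 3, which upper-bounds the treewidth. For the lower bound: the 4 vertex sets {4,5,7}, {0}, {2}, {1,3,6,8} are disjoint, each induces a connected subgraph, and every pair is joined by at least one edge of G. Contracting each set to a single vertex therefore yields K_{4} as a minor, and since treewidth is minor-monotone, tw(G) ≥ tw(K_{4}) = 3. Combining the bounds, tw(G) = 3.

Treewidth 3.
One optimal decomposition is:
Bags: B1 = {0, 4, 5, 7}  B2 = {0, 2, 4, 7}  B3 = {0, 2, 6, 7}  B4 = {0, 1, 2, 6}  B5 = {1, 2, 3, 6}  B6 = {1, 3, 6, 8}
Tree: B1–B2, B2–B3, B3–B4, B4–B5, B5–B6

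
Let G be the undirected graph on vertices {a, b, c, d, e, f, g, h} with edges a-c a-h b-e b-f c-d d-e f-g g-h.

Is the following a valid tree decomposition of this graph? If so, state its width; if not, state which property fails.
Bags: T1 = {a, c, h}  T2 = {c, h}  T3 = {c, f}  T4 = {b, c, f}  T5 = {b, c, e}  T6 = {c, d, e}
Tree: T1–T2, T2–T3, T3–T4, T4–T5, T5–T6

No — vertex g appears in no bag.

A tree decomposition must satisfy three properties: every vertex lies in some bag; for every edge, both endpoints lie together in some bag; and for every vertex, the bags containing it form a connected subtree. Here vertex g appears in no bag, so the decomposition is invalid.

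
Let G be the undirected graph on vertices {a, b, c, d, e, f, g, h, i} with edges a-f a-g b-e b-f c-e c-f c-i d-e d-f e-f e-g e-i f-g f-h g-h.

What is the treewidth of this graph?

2

A width-2 tree decomposition is:
Bags: B1 = {c, e, f}  B2 = {b, e, f}  B3 = {e, f, g}  B4 = {d, e, f}  B5 = {c, e, i}  B6 = {f, g, h}  B7 = {a, f, g}
Tree: B1–B2, B2–B3, B3–B4, B1–B5, B3–B6, B6–B7
Each bag holds 3 vertices, so the decomposition has width 2, which upper-bounds the treewidth. Conversely, {d, e, f} is a clique of size 3, and the vertices of any clique must share a bag in every tree decomposition; so some bag has ≥ 3 vertices and tw(G) ≥ 2. Hence tw(G) = 2 exactly.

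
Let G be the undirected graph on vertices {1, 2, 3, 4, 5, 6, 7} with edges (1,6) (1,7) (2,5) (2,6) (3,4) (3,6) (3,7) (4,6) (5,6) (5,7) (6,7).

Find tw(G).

A width-2 tree decomposition is:
Bags: B1 = {5, 6, 7}  B2 = {3, 6, 7}  B3 = {1, 6, 7}  B4 = {3, 4, 6}  B5 = {2, 5, 6}
Tree: B1–B2, B2–B3, B2–B4, B1–B5
The largest bag has 3 vertices, giving width 2; this decomposition certifies tw(G) ≤ 2. For the lower bound, the 3 vertices {2, 5, 6} are pairwise adjacent, and any tree decomposition puts a clique entirely inside one bag — forcing width ≥ 2. Therefore the treewidth is 2.

2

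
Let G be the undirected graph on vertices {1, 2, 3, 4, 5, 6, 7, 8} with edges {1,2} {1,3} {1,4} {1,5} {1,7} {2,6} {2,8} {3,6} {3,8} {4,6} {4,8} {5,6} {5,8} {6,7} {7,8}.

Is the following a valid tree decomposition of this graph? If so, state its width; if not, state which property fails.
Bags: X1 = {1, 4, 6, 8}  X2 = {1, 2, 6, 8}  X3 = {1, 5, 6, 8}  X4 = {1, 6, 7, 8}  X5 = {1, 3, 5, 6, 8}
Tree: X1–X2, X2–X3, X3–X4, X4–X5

No — bags containing vertex 5 are not connected in the tree.

A tree decomposition must satisfy three properties: every vertex lies in some bag; for every edge, both endpoints lie together in some bag; and for every vertex, the bags containing it form a connected subtree. Here bags containing vertex 5 are not connected in the tree, so the decomposition is invalid.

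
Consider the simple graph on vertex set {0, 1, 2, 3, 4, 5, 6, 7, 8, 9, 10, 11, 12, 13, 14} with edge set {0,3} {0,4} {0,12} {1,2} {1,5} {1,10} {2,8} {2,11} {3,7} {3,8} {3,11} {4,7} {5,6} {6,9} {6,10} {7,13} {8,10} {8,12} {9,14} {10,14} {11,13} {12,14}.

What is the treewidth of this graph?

A width-3 tree decomposition is:
Bags: B1 = {5, 6, 9, 14}  B2 = {5, 6, 10, 14}  B3 = {1, 5, 10, 14}  B4 = {1, 10, 12, 14}  B5 = {1, 8, 10, 12}  B6 = {1, 2, 8, 12}  B7 = {0, 2, 8, 12}  B8 = {0, 2, 3, 8}  B9 = {0, 2, 3, 11}  B10 = {0, 3, 4, 11}  B11 = {3, 4, 7, 11}  B12 = {4, 7, 11, 13}
Tree: B1–B2, B2–B3, B3–B4, B4–B5, B5–B6, B6–B7, B7–B8, B8–B9, B9–B10, B10–B11, B11–B12
Every bag has size at most 4, so the width is 4 − 1 = 3 and tw(G) ≤ 3. For the lower bound: the 4 vertex sets {5,6,9}, {14}, {10}, {1,2,8,12} are disjoint, each induces a connected subgraph, and every pair is joined by at least one edge of G. Contracting each set to a single vertex therefore yields K_{4} as a minor, and since treewidth is minor-monotone, tw(G) ≥ tw(K_{4}) = 3. Hence tw(G) = 3 exactly.

3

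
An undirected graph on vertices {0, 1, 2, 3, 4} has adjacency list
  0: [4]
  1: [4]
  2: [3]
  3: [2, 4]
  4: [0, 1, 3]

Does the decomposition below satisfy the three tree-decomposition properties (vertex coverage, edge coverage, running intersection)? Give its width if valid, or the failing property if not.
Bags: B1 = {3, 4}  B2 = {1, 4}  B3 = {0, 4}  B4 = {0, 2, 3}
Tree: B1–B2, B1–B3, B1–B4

A tree decomposition must satisfy three properties: every vertex lies in some bag; for every edge, both endpoints lie together in some bag; and for every vertex, the bags containing it form a connected subtree. Here bags containing vertex 0 are not connected in the tree, so the decomposition is invalid.

No — bags containing vertex 0 are not connected in the tree.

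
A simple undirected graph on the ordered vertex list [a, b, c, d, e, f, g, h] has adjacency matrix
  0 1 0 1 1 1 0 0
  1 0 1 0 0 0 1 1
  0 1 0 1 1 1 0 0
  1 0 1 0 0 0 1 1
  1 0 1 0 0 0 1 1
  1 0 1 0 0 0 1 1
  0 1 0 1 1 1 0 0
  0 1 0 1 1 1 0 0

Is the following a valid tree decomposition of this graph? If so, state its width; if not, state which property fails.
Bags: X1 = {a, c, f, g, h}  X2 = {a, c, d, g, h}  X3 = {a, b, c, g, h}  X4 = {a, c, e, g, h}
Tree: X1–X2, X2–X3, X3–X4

Yes; width 4.

Every vertex of G appears in some bag (union = {a, b, c, d, e, f, g, h}); every edge is covered by a bag; and for each vertex v the set of bags containing v is connected in the bag tree. The decomposition is therefore valid. The largest bag has 5 vertices, so the width is 4.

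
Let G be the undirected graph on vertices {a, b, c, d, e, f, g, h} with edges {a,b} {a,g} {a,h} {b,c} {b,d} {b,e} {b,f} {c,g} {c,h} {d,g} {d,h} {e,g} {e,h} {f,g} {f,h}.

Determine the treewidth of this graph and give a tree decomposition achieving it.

Treewidth 3.
One such decomposition:
Bags: B1 = {b, c, g, h}  B2 = {b, f, g, h}  B3 = {b, e, g, h}  B4 = {a, b, g, h}  B5 = {b, d, g, h}
Tree: B1–B2, B2–B3, B3–B4, B4–B5

Every bag has size at most 4, so the width is 4 − 1 = 3 and tw(G) ≤ 3. For the lower bound: the 4 vertex sets {c,g}, {f,h}, {b}, {e} are disjoint, each induces a connected subgraph, and every pair is joined by at least one edge of G. Contracting each set to a single vertex therefore yields K_{4} as a minor, and since treewidth is minor-monotone, tw(G) ≥ tw(K_{4}) = 3. Combining the bounds, tw(G) = 3.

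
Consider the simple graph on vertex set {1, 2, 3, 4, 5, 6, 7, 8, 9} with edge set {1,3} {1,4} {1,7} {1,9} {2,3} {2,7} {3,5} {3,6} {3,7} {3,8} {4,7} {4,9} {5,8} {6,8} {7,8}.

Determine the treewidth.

A width-2 tree decomposition is:
Bags: B1 = {3, 7, 8}  B2 = {3, 5, 8}  B3 = {1, 3, 7}  B4 = {1, 4, 7}  B5 = {2, 3, 7}  B6 = {3, 6, 8}  B7 = {1, 4, 9}
Tree: B1–B2, B1–B3, B3–B4, B1–B5, B1–B6, B4–B7
Every bag has size at most 3, so the width is 3 − 1 = 2 and tw(G) ≤ 2. On the other hand G contains the 3-clique {1, 4, 9}. A clique must lie in a single bag of any decomposition, so no decomposition can have width below 2. The upper and lower bounds meet at 2, so that is the treewidth.

2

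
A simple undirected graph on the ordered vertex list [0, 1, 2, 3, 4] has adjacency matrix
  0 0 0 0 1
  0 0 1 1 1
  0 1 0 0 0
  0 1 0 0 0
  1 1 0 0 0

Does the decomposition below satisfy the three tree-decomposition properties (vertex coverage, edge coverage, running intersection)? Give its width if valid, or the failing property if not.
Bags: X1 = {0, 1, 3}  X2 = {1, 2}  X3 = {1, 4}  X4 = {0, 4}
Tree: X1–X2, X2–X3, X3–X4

No — bags containing vertex 0 are not connected in the tree.

A tree decomposition must satisfy three properties: every vertex lies in some bag; for every edge, both endpoints lie together in some bag; and for every vertex, the bags containing it form a connected subtree. Here bags containing vertex 0 are not connected in the tree, so the decomposition is invalid.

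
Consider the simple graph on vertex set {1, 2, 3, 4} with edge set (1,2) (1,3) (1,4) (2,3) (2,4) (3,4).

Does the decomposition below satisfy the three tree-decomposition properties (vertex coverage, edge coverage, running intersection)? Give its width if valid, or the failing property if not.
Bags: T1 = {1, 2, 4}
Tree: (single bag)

No — vertex 3 appears in no bag.

A tree decomposition must satisfy three properties: every vertex lies in some bag; for every edge, both endpoints lie together in some bag; and for every vertex, the bags containing it form a connected subtree. Here vertex 3 appears in no bag, so the decomposition is invalid.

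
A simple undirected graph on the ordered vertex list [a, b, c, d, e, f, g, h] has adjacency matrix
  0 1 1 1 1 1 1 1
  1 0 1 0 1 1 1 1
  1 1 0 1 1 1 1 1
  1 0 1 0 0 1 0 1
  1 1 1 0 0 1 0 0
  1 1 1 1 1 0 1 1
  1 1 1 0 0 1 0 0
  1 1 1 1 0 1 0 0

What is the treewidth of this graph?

4

A width-4 tree decomposition is:
Bags: B1 = {a, b, c, f, h}  B2 = {a, b, c, f, g}  B3 = {a, b, c, e, f}  B4 = {a, c, d, f, h}
Tree: B1–B2, B1–B3, B1–B4
Every bag has size at most 5, so the width is 5 − 1 = 4 and tw(G) ≤ 4. For the lower bound, the 5 vertices {a, c, d, f, h} are pairwise adjacent, and any tree decomposition puts a clique entirely inside one bag — forcing width ≥ 4. The upper and lower bounds meet at 4, so that is the treewidth.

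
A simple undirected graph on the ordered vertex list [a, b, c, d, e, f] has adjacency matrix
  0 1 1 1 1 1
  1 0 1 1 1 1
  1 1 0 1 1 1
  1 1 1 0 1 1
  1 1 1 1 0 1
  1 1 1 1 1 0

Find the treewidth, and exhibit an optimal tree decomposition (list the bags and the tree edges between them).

A single bag containing all 6 vertices is trivially a valid decomposition of width 5. For the lower bound, the 6 vertices {a, b, c, d, e, f} are pairwise adjacent, and any tree decomposition puts a clique entirely inside one bag — forcing width ≥ 5. The upper and lower bounds meet at 5, so that is the treewidth.

Treewidth 5.
Bags: B1 = {a, b, c, d, e, f}
Tree: (single bag)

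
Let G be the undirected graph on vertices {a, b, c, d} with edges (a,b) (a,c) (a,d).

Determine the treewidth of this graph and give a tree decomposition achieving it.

Treewidth 1.
One such decomposition:
Bags: B1 = {a, b}  B2 = {a, d}  B3 = {a, c}
Tree: B1–B2, B1–B3

Each bag holds 2 vertices, so the decomposition has width 1, which upper-bounds the treewidth. Since G has at least one edge (e.g. b–a), it is not an edgeless graph, so tw(G) ≥ 1. Hence tw(G) = 1 exactly.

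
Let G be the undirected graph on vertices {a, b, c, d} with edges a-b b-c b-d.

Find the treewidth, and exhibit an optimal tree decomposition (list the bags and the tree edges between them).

Every bag has size at most 2, so the width is 2 − 1 = 1 and tw(G) ≤ 1. G has an edge, so its treewidth is at least 1. The upper and lower bounds meet at 1, so that is the treewidth.

Treewidth 1.
One optimal decomposition is:
Bags: B1 = {b, c}  B2 = {a, b}  B3 = {b, d}
Tree: B1–B2, B2–B3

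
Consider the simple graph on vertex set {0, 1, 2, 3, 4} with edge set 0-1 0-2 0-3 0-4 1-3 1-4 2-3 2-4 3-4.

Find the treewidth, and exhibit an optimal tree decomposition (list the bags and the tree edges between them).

Treewidth 3.
One such decomposition:
Bags: B1 = {0, 1, 3, 4}  B2 = {0, 2, 3, 4}
Tree: B1–B2

Each bag holds 4 vertices, so the decomposition has width 3, which upper-bounds the treewidth. Conversely, {0, 1, 3, 4} is a clique of size 4, and the vertices of any clique must share a bag in every tree decomposition; so some bag has ≥ 4 vertices and tw(G) ≥ 3. Hence tw(G) = 3 exactly.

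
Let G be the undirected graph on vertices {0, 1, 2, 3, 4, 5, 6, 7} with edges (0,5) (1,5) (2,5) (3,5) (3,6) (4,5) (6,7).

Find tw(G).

1

A width-1 tree decomposition is:
Bags: B1 = {4, 5}  B2 = {1, 5}  B3 = {3, 5}  B4 = {3, 6}  B5 = {6, 7}  B6 = {2, 5}  B7 = {0, 5}
Tree: B1–B2, B2–B3, B3–B4, B4–B5, B2–B6, B2–B7
The largest bag has 2 vertices, giving width 1; this decomposition certifies tw(G) ≤ 1. Since G has at least one edge (e.g. 4–5), it is not an edgeless graph, so tw(G) ≥ 1. Hence tw(G) = 1 exactly.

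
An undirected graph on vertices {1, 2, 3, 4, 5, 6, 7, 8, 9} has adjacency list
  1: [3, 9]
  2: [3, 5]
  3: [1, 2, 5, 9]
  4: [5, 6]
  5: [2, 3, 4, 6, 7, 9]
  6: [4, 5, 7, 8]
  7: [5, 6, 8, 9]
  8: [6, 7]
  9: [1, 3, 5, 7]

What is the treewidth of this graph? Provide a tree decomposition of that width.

Treewidth 2.
One such decomposition:
Bags: B1 = {3, 5, 9}  B2 = {2, 3, 5}  B3 = {1, 3, 9}  B4 = {5, 7, 9}  B5 = {5, 6, 7}  B6 = {4, 5, 6}  B7 = {6, 7, 8}
Tree: B1–B2, B1–B3, B1–B4, B4–B5, B5–B6, B5–B7

Each bag holds 3 vertices, so the decomposition has width 2, which upper-bounds the treewidth. On the other hand G contains the 3-clique {6, 7, 8}. A clique must lie in a single bag of any decomposition, so no decomposition can have width below 2. Combining the bounds, tw(G) = 2.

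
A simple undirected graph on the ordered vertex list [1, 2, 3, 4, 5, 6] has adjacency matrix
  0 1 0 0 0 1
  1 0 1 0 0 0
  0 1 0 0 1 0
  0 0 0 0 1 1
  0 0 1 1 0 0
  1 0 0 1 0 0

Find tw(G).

2

A width-2 tree decomposition is:
Bags: B1 = {3, 4, 5}  B2 = {2, 3, 4}  B3 = {1, 2, 4}  B4 = {1, 4, 6}
Tree: B1–B2, B2–B3, B3–B4
The largest bag has 3 vertices, giving width 2; this decomposition certifies tw(G) ≤ 2. The edges 4–5–3–2–1–6–4 form a cycle, so G is not a tree and its treewidth is at least 2. Therefore the treewidth is 2.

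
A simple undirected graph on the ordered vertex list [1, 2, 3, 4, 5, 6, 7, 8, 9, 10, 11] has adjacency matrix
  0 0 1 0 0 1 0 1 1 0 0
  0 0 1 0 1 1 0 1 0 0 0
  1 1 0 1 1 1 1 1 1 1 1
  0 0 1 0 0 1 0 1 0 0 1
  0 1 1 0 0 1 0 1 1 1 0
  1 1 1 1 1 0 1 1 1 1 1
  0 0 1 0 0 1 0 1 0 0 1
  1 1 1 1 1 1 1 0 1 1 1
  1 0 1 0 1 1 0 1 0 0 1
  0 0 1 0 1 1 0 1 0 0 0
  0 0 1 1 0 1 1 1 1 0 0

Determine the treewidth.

4

A width-4 tree decomposition is:
Bags: B1 = {3, 6, 8, 9, 11}  B2 = {3, 5, 6, 8, 9}  B3 = {1, 3, 6, 8, 9}  B4 = {2, 3, 5, 6, 8}  B5 = {3, 6, 7, 8, 11}  B6 = {3, 5, 6, 8, 10}  B7 = {3, 4, 6, 8, 11}
Tree: B1–B2, B2–B3, B2–B4, B1–B5, B4–B6, B1–B7
The largest bag has 5 vertices, giving width 4; this decomposition certifies tw(G) ≤ 4. Conversely, {1, 3, 6, 8, 9} is a clique of size 5, and the vertices of any clique must share a bag in every tree decomposition; so some bag has ≥ 5 vertices and tw(G) ≥ 4. The upper and lower bounds meet at 4, so that is the treewidth.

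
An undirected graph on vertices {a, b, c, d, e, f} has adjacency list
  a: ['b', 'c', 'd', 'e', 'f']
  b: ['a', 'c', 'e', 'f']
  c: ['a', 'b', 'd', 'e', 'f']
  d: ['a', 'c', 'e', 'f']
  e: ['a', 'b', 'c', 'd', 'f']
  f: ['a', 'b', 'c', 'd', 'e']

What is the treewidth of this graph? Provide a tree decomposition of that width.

Each bag holds 5 vertices, so the decomposition has width 4, which upper-bounds the treewidth. Conversely, {a, c, d, e, f} is a clique of size 5, and the vertices of any clique must share a bag in every tree decomposition; so some bag has ≥ 5 vertices and tw(G) ≥ 4. Combining the bounds, tw(G) = 4.

Treewidth 4.
Bags: B1 = {a, b, c, e, f}  B2 = {a, c, d, e, f}
Tree: B1–B2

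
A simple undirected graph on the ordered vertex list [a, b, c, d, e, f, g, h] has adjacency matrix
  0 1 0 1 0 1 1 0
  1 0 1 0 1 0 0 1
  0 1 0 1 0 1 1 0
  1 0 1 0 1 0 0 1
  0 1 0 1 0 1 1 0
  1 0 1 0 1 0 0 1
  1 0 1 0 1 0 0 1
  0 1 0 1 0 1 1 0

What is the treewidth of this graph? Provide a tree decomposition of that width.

Treewidth 4.
One optimal decomposition is:
Bags: B1 = {b, c, d, f, g}  B2 = {a, b, d, f, g}  B3 = {b, d, f, g, h}  B4 = {b, d, e, f, g}
Tree: B1–B2, B2–B3, B3–B4

Each bag holds 5 vertices, so the decomposition has width 4, which upper-bounds the treewidth. For the lower bound: the 5 vertex sets {c,f}, {a,g}, {b,h}, {d}, {e} are disjoint, each induces a connected subgraph, and every pair is joined by at least one edge of G. Contracting each set to a single vertex therefore yields K_{5} as a minor, and since treewidth is minor-monotone, tw(G) ≥ tw(K_{5}) = 4. Combining the bounds, tw(G) = 4.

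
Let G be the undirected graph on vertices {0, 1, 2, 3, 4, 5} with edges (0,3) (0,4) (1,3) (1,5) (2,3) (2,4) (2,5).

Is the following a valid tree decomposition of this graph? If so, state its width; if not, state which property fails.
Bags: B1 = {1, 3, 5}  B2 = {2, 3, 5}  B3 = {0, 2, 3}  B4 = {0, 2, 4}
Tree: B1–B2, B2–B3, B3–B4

Checking the three conditions: (i) the bags cover all of {0, 1, 2, 3, 4, 5}; (ii) for each edge, some bag contains both endpoints; (iii) the bags containing any fixed vertex form a subtree. All hold, so the decomposition is valid with width 3 − 1 = 2.

Yes; width 2.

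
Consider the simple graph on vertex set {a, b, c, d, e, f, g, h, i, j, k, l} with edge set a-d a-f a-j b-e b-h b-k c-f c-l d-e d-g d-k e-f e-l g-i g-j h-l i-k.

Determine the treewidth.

3

A width-3 tree decomposition is:
Bags: B1 = {c, f, h, l}  B2 = {e, f, h, l}  B3 = {b, e, f, h}  B4 = {a, b, e, f}  B5 = {a, b, d, e}  B6 = {a, b, d, k}  B7 = {a, d, j, k}  B8 = {d, g, j, k}  B9 = {g, i, j, k}
Tree: B1–B2, B2–B3, B3–B4, B4–B5, B5–B6, B6–B7, B7–B8, B8–B9
Each bag holds 4 vertices, so the decomposition has width 3, which upper-bounds the treewidth. For the lower bound: the 4 vertex sets {c,h,l}, {f}, {e}, {a,b,d,k} are disjoint, each induces a connected subgraph, and every pair is joined by at least one edge of G. Contracting each set to a single vertex therefore yields K_{4} as a minor, and since treewidth is minor-monotone, tw(G) ≥ tw(K_{4}) = 3. Therefore the treewidth is 3.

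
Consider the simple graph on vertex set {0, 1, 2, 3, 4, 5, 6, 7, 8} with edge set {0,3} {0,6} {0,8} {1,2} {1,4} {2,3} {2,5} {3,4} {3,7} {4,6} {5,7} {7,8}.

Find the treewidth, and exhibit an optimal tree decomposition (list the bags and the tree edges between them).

Each bag holds 4 vertices, so the decomposition has width 3, which upper-bounds the treewidth. For the lower bound: the 4 vertex sets {0,6,8}, {4}, {3}, {1,2,5,7} are disjoint, each induces a connected subgraph, and every pair is joined by at least one edge of G. Contracting each set to a single vertex therefore yields K_{4} as a minor, and since treewidth is minor-monotone, tw(G) ≥ tw(K_{4}) = 3. The upper and lower bounds meet at 3, so that is the treewidth.

Treewidth 3.
Bags: B1 = {0, 4, 6, 8}  B2 = {0, 3, 4, 8}  B3 = {3, 4, 7, 8}  B4 = {1, 3, 4, 7}  B5 = {1, 2, 3, 7}  B6 = {1, 2, 5, 7}
Tree: B1–B2, B2–B3, B3–B4, B4–B5, B5–B6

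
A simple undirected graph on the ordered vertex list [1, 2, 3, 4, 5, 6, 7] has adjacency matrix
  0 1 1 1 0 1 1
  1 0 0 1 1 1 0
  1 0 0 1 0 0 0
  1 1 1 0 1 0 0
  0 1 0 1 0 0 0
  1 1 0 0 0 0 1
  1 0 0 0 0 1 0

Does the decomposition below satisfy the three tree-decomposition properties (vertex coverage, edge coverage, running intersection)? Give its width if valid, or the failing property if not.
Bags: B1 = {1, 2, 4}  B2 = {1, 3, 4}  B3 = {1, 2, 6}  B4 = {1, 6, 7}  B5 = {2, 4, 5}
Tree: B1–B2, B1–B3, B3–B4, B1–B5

Yes; width 2.

Checking the three conditions: (i) the bags cover all of {1, 2, 3, 4, 5, 6, 7}; (ii) for each edge, some bag contains both endpoints; (iii) the bags containing any fixed vertex form a subtree. All hold, so the decomposition is valid with width 3 − 1 = 2.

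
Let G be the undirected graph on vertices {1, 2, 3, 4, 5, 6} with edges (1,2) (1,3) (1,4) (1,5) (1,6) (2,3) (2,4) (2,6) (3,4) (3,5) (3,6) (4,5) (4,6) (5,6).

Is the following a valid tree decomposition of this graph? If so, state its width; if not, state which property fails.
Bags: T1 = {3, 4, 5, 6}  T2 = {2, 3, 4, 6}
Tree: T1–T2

No — vertex 1 appears in no bag.

A tree decomposition must satisfy three properties: every vertex lies in some bag; for every edge, both endpoints lie together in some bag; and for every vertex, the bags containing it form a connected subtree. Here vertex 1 appears in no bag, so the decomposition is invalid.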